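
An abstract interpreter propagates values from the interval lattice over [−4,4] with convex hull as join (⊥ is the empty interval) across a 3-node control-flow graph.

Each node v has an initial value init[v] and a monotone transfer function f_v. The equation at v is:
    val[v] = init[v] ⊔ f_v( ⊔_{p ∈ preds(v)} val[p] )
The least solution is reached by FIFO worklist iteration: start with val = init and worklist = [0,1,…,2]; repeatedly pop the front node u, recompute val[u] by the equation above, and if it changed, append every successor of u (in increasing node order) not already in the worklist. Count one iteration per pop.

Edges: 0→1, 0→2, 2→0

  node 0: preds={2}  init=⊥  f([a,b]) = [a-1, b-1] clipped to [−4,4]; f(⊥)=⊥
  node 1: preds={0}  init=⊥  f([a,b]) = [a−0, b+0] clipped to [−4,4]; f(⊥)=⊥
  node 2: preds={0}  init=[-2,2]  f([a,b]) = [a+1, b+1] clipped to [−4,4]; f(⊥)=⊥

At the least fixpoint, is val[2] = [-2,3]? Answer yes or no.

no

Trace (3 dequeues):
  [1] u=0 | in [-2,2] | out [-3,1] | prev ⊥ | push {}
  [2] u=1 | in [-3,1] | out [-3,1] | prev ⊥ | push {}
  [3] u=2 | in [-3,1] | out [-2,2] | ==

Converged values:
  [0] [-3,1]
  [1] [-3,1]
  [2] [-2,2]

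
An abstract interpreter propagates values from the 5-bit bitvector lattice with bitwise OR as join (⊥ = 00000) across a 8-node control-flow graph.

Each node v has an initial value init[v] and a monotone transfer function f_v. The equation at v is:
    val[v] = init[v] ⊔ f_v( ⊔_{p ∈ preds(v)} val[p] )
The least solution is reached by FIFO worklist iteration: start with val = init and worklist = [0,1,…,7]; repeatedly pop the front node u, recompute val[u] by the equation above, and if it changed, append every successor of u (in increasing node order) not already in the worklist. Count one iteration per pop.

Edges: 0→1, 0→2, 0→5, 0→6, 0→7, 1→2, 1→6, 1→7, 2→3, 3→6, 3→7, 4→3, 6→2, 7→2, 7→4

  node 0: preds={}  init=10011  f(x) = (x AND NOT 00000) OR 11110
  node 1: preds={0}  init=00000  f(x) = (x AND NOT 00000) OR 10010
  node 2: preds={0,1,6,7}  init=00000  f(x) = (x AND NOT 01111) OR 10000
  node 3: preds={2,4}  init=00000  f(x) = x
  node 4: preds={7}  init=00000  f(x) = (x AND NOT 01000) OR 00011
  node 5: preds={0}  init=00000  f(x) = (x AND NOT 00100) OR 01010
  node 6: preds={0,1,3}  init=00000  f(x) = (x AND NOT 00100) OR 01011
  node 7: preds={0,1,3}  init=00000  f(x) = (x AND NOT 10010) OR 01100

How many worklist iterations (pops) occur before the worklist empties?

16

Trace (16 dequeues):
  [1] u=0 | in 00000 | out 11111 | prev 10011 | push {}
  [2] u=1 | in 11111 | out 11111 | prev 00000 | push {}
  [3] u=2 | in 11111 | out 10000 | prev 00000 | push {}
  [4] u=3 | in 10000 | out 10000 | prev 00000 | push {}
  [5] u=4 | in 00000 | out 00011 | prev 00000 | push {3}
  [6] u=5 | in 11111 | out 11011 | prev 00000 | push {}
  [7] u=6 | in 11111 | out 11011 | prev 00000 | push {2}
  [8] u=7 | in 11111 | out 01101 | prev 00000 | push {4}
  [9] u=3 | in 10011 | out 10011 | prev 10000 | push {6,7}
  [10] u=2 | in 11111 | out 10000 | ==
  [11] u=4 | in 01101 | out 00111 | prev 00011 | push {3}
  [12] u=6 | in 11111 | out 11011 | ==
  [13] u=7 | in 11111 | out 01101 | ==
  [14] u=3 | in 10111 | out 10111 | prev 10011 | push {6,7}
  [15] u=6 | in 11111 | out 11011 | ==
  [16] u=7 | in 11111 | out 01101 | ==

Converged values:
  [0] 11111
  [1] 11111
  [2] 10000
  [3] 10111
  [4] 00111
  [5] 11011
  [6] 11011
  [7] 01101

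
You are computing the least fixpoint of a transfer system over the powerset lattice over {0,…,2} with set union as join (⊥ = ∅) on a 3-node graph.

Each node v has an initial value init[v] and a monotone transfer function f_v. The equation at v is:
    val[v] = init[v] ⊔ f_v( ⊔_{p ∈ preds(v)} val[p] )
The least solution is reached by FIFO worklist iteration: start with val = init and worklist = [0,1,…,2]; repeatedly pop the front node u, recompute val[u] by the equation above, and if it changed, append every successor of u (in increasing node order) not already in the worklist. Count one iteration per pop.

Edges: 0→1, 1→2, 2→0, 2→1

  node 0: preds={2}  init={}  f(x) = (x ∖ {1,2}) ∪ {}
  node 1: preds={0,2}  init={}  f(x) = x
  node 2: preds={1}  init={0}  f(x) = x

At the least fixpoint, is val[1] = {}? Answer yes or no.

Worklist (3 pops):
  #1 pop 0: in={0} → {0} (was {}); enqueue []
  #2 pop 1: in={0} → {0} (was {}); enqueue []
  #3 pop 2: in={0} → {0} (no change)

Fixpoint:
  val[0] = {0}
  val[1] = {0}
  val[2] = {0}

no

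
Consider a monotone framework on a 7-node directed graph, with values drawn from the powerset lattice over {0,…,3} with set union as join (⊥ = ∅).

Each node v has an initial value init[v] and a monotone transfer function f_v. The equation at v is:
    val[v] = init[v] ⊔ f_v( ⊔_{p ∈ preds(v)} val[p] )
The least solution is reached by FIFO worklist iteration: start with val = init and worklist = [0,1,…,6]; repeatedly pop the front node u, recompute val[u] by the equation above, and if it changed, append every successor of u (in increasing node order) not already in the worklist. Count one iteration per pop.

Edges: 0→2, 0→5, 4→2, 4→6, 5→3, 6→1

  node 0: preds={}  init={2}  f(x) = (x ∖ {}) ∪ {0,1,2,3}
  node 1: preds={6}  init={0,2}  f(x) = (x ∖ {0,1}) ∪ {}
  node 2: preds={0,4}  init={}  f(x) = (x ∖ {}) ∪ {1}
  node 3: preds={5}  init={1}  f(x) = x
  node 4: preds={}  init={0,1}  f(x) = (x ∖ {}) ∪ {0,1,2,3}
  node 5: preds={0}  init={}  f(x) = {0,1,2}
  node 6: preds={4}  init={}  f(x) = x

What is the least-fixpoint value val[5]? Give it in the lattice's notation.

Iteration log — 10 steps:
  step 1. node 0  ⊔preds={}  new={0,1,2,3}  old={2}  +wl: 
  step 2. node 1  ⊔preds={}  new={0,2}  stable
  step 3. node 2  ⊔preds={0,1,2,3}  new={0,1,2,3}  old={}  +wl: 
  step 4. node 3  ⊔preds={}  new={1}  stable
  step 5. node 4  ⊔preds={}  new={0,1,2,3}  old={0,1}  +wl: 2
  step 6. node 5  ⊔preds={0,1,2,3}  new={0,1,2}  old={}  +wl: 3
  step 7. node 6  ⊔preds={0,1,2,3}  new={0,1,2,3}  old={}  +wl: 1
  step 8. node 2  ⊔preds={0,1,2,3}  new={0,1,2,3}  stable
  step 9. node 3  ⊔preds={0,1,2}  new={0,1,2}  old={1}  +wl: 
  step 10. node 1  ⊔preds={0,1,2,3}  new={0,2,3}  old={0,2}  +wl: 

Least fixpoint reached:
  node 0: {0,1,2,3}
  node 1: {0,2,3}
  node 2: {0,1,2,3}
  node 3: {0,1,2}
  node 4: {0,1,2,3}
  node 5: {0,1,2}
  node 6: {0,1,2,3}

{0,1,2}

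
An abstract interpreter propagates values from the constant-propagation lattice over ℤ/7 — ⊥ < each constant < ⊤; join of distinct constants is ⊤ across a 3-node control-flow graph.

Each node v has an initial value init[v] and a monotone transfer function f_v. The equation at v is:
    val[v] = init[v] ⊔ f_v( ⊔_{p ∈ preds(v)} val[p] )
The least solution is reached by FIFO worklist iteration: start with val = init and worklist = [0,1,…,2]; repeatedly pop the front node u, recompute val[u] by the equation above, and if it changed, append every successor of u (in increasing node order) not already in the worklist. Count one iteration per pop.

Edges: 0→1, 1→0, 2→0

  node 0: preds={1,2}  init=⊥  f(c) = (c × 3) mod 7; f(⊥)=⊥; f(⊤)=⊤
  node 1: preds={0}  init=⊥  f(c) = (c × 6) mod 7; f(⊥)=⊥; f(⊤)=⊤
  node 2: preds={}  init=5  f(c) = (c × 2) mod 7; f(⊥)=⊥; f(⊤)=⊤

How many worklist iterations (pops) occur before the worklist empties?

6

Iteration log — 6 steps:
  step 1. node 0  ⊔preds=5  new=1  old=⊥  +wl: 
  step 2. node 1  ⊔preds=1  new=6  old=⊥  +wl: 0
  step 3. node 2  ⊔preds=⊥  new=5  stable
  step 4. node 0  ⊔preds=⊤  new=⊤  old=1  +wl: 1
  step 5. node 1  ⊔preds=⊤  new=⊤  old=6  +wl: 0
  step 6. node 0  ⊔preds=⊤  new=⊤  stable

Least fixpoint reached:
  node 0: ⊤
  node 1: ⊤
  node 2: 5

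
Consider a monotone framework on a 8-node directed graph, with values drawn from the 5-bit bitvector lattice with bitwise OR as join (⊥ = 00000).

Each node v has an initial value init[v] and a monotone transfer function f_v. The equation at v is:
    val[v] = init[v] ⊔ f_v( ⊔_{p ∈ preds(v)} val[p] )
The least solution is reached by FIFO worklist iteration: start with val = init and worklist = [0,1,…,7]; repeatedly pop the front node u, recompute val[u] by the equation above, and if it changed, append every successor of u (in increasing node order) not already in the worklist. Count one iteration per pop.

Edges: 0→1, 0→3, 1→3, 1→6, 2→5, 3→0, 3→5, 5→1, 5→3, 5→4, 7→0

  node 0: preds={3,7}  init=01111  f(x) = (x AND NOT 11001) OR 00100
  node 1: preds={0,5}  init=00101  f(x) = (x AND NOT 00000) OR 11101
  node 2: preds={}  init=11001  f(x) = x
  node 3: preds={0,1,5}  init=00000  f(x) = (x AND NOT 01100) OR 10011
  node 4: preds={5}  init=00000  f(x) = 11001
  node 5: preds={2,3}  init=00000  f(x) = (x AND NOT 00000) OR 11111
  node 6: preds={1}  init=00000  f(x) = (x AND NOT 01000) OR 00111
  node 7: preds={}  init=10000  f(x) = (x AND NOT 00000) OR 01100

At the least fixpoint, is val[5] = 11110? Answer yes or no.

no

Worklist (12 pops):
  #1 pop 0: in=10000 → 01111 (no change)
  #2 pop 1: in=01111 → 11111 (was 00101); enqueue []
  #3 pop 2: in=00000 → 11001 (no change)
  #4 pop 3: in=11111 → 10011 (was 00000); enqueue [0]
  #5 pop 4: in=00000 → 11001 (was 00000); enqueue []
  #6 pop 5: in=11011 → 11111 (was 00000); enqueue [1,3,4]
  #7 pop 6: in=11111 → 10111 (was 00000); enqueue []
  #8 pop 7: in=00000 → 11100 (was 10000); enqueue []
  #9 pop 0: in=11111 → 01111 (no change)
  #10 pop 1: in=11111 → 11111 (no change)
  #11 pop 3: in=11111 → 10011 (no change)
  #12 pop 4: in=11111 → 11001 (no change)

Fixpoint:
  val[0] = 01111
  val[1] = 11111
  val[2] = 11001
  val[3] = 10011
  val[4] = 11001
  val[5] = 11111
  val[6] = 10111
  val[7] = 11100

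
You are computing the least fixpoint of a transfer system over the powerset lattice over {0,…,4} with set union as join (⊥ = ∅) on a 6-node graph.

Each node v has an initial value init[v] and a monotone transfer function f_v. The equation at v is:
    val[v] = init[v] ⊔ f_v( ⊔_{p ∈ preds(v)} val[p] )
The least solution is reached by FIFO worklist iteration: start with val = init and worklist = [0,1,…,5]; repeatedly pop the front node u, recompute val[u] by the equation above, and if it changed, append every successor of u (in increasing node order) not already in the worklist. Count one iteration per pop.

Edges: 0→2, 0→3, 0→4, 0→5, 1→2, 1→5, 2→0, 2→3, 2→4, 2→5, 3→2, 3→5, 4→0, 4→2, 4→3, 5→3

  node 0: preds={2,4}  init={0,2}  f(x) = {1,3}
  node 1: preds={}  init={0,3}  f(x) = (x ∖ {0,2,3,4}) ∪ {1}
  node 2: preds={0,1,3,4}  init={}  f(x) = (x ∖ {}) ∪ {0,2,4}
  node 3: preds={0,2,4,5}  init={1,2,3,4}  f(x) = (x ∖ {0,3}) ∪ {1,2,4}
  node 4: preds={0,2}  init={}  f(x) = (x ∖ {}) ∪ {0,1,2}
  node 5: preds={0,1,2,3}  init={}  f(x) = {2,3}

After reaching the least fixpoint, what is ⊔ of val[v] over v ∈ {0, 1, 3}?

Iteration log — 9 steps:
  step 1. node 0  ⊔preds={}  new={0,1,2,3}  old={0,2}  +wl: 
  step 2. node 1  ⊔preds={}  new={0,1,3}  old={0,3}  +wl: 
  step 3. node 2  ⊔preds={0,1,2,3,4}  new={0,1,2,3,4}  old={}  +wl: 0
  step 4. node 3  ⊔preds={0,1,2,3,4}  new={1,2,3,4}  stable
  step 5. node 4  ⊔preds={0,1,2,3,4}  new={0,1,2,3,4}  old={}  +wl: 2,3
  step 6. node 5  ⊔preds={0,1,2,3,4}  new={2,3}  old={}  +wl: 
  step 7. node 0  ⊔preds={0,1,2,3,4}  new={0,1,2,3}  stable
  step 8. node 2  ⊔preds={0,1,2,3,4}  new={0,1,2,3,4}  stable
  step 9. node 3  ⊔preds={0,1,2,3,4}  new={1,2,3,4}  stable

Least fixpoint reached:
  node 0: {0,1,2,3}
  node 1: {0,1,3}
  node 2: {0,1,2,3,4}
  node 3: {1,2,3,4}
  node 4: {0,1,2,3,4}
  node 5: {2,3}

{0,1,2,3,4}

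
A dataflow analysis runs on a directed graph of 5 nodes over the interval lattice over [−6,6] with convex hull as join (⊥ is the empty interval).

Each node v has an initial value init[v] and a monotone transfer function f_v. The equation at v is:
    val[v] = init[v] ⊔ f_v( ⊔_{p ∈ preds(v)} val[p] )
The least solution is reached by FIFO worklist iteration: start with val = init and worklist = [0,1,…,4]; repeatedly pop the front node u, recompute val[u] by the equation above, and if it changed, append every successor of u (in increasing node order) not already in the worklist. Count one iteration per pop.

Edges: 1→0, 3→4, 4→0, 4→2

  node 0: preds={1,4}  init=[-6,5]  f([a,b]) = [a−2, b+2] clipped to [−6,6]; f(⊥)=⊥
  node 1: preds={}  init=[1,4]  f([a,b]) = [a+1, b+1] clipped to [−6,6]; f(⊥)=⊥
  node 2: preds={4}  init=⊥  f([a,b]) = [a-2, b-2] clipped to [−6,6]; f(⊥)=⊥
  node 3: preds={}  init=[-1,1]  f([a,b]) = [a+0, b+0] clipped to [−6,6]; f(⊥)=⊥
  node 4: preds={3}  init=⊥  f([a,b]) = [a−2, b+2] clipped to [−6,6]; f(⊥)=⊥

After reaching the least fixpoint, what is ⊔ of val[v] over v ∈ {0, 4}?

Trace (7 dequeues):
  [1] u=0 | in [1,4] | out [-6,6] | prev [-6,5] | push {}
  [2] u=1 | in ⊥ | out [1,4] | ==
  [3] u=2 | in ⊥ | out ⊥ | ==
  [4] u=3 | in ⊥ | out [-1,1] | ==
  [5] u=4 | in [-1,1] | out [-3,3] | prev ⊥ | push {0,2}
  [6] u=0 | in [-3,4] | out [-6,6] | ==
  [7] u=2 | in [-3,3] | out [-5,1] | prev ⊥ | push {}

Converged values:
  [0] [-6,6]
  [1] [1,4]
  [2] [-5,1]
  [3] [-1,1]
  [4] [-3,3]

[-6,6]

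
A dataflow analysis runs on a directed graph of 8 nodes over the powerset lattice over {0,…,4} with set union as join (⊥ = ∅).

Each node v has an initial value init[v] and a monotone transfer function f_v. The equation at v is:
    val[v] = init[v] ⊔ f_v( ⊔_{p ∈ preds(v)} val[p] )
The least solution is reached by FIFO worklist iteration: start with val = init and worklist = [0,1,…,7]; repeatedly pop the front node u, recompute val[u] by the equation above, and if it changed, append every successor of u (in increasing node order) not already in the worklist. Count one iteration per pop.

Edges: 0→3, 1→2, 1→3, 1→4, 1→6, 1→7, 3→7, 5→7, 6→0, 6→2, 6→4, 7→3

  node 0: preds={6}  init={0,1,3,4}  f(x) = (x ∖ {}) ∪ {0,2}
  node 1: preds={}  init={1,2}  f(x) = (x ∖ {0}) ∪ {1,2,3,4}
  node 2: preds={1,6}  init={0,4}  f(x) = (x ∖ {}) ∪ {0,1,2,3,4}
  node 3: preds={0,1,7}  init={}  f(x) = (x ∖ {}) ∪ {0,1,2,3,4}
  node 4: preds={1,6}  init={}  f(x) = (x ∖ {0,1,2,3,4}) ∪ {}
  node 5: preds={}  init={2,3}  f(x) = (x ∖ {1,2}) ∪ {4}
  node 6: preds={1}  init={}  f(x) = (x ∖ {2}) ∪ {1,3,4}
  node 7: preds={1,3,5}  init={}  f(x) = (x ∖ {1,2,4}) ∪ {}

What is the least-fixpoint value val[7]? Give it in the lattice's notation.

Worklist (12 pops):
  #1 pop 0: in={} → {0,1,2,3,4} (was {0,1,3,4}); enqueue []
  #2 pop 1: in={} → {1,2,3,4} (was {1,2}); enqueue []
  #3 pop 2: in={1,2,3,4} → {0,1,2,3,4} (was {0,4}); enqueue []
  #4 pop 3: in={0,1,2,3,4} → {0,1,2,3,4} (was {}); enqueue []
  #5 pop 4: in={1,2,3,4} → {} (no change)
  #6 pop 5: in={} → {2,3,4} (was {2,3}); enqueue []
  #7 pop 6: in={1,2,3,4} → {1,3,4} (was {}); enqueue [0,2,4]
  #8 pop 7: in={0,1,2,3,4} → {0,3} (was {}); enqueue [3]
  #9 pop 0: in={1,3,4} → {0,1,2,3,4} (no change)
  #10 pop 2: in={1,2,3,4} → {0,1,2,3,4} (no change)
  #11 pop 4: in={1,2,3,4} → {} (no change)
  #12 pop 3: in={0,1,2,3,4} → {0,1,2,3,4} (no change)

Fixpoint:
  val[0] = {0,1,2,3,4}
  val[1] = {1,2,3,4}
  val[2] = {0,1,2,3,4}
  val[3] = {0,1,2,3,4}
  val[4] = {}
  val[5] = {2,3,4}
  val[6] = {1,3,4}
  val[7] = {0,3}

{0,3}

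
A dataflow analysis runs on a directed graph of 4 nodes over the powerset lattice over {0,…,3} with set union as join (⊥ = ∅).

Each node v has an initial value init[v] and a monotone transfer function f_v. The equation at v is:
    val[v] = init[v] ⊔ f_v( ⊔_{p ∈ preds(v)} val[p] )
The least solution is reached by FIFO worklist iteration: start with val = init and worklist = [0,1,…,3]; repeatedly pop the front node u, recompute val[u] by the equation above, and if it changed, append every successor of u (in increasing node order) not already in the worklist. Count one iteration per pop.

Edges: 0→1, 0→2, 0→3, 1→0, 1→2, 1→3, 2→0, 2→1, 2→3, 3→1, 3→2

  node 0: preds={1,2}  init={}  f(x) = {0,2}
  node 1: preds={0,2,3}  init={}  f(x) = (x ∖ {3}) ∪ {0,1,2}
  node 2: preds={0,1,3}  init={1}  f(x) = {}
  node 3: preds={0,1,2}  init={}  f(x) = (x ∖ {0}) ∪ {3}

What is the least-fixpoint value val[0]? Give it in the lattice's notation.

{0,2}

Worklist (7 pops):
  #1 pop 0: in={1} → {0,2} (was {}); enqueue []
  #2 pop 1: in={0,1,2} → {0,1,2} (was {}); enqueue [0]
  #3 pop 2: in={0,1,2} → {1} (no change)
  #4 pop 3: in={0,1,2} → {1,2,3} (was {}); enqueue [1,2]
  #5 pop 0: in={0,1,2} → {0,2} (no change)
  #6 pop 1: in={0,1,2,3} → {0,1,2} (no change)
  #7 pop 2: in={0,1,2,3} → {1} (no change)

Fixpoint:
  val[0] = {0,2}
  val[1] = {0,1,2}
  val[2] = {1}
  val[3] = {1,2,3}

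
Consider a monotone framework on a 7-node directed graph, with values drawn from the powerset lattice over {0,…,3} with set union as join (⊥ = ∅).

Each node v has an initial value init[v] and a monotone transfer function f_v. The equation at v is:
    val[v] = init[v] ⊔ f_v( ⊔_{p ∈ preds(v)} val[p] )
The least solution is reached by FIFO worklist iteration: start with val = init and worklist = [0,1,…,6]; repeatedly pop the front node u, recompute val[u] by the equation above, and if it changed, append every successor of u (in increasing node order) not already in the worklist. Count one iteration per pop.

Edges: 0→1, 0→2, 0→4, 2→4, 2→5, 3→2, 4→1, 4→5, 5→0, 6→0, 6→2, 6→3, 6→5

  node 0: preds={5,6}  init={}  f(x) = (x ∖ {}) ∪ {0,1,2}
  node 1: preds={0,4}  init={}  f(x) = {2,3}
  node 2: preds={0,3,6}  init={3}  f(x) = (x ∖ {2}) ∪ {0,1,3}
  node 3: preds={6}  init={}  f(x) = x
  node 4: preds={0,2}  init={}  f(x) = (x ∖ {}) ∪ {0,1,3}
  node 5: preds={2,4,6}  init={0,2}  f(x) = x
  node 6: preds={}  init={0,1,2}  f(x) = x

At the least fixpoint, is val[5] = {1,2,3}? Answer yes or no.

no

Iteration log — 13 steps:
  step 1. node 0  ⊔preds={0,1,2}  new={0,1,2}  old={}  +wl: 
  step 2. node 1  ⊔preds={0,1,2}  new={2,3}  old={}  +wl: 
  step 3. node 2  ⊔preds={0,1,2}  new={0,1,3}  old={3}  +wl: 
  step 4. node 3  ⊔preds={0,1,2}  new={0,1,2}  old={}  +wl: 2
  step 5. node 4  ⊔preds={0,1,2,3}  new={0,1,2,3}  old={}  +wl: 1
  step 6. node 5  ⊔preds={0,1,2,3}  new={0,1,2,3}  old={0,2}  +wl: 0
  step 7. node 6  ⊔preds={}  new={0,1,2}  stable
  step 8. node 2  ⊔preds={0,1,2}  new={0,1,3}  stable
  step 9. node 1  ⊔preds={0,1,2,3}  new={2,3}  stable
  step 10. node 0  ⊔preds={0,1,2,3}  new={0,1,2,3}  old={0,1,2}  +wl: 1,2,4
  step 11. node 1  ⊔preds={0,1,2,3}  new={2,3}  stable
  step 12. node 2  ⊔preds={0,1,2,3}  new={0,1,3}  stable
  step 13. node 4  ⊔preds={0,1,2,3}  new={0,1,2,3}  stable

Least fixpoint reached:
  node 0: {0,1,2,3}
  node 1: {2,3}
  node 2: {0,1,3}
  node 3: {0,1,2}
  node 4: {0,1,2,3}
  node 5: {0,1,2,3}
  node 6: {0,1,2}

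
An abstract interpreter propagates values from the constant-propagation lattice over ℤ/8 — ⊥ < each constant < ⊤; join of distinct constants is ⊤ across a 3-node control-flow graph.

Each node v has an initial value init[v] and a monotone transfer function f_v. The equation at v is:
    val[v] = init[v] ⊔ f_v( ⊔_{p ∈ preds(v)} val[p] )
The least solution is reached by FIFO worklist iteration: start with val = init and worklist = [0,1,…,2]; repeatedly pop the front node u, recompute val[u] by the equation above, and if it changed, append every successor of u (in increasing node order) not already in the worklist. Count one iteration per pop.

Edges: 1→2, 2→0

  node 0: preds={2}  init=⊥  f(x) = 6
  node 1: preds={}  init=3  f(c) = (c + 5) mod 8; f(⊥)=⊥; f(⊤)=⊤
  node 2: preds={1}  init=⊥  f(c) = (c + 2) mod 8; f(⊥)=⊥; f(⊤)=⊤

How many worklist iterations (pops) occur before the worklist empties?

Iteration log — 4 steps:
  step 1. node 0  ⊔preds=⊥  new=6  old=⊥  +wl: 
  step 2. node 1  ⊔preds=⊥  new=3  stable
  step 3. node 2  ⊔preds=3  new=5  old=⊥  +wl: 0
  step 4. node 0  ⊔preds=5  new=6  stable

Least fixpoint reached:
  node 0: 6
  node 1: 3
  node 2: 5

4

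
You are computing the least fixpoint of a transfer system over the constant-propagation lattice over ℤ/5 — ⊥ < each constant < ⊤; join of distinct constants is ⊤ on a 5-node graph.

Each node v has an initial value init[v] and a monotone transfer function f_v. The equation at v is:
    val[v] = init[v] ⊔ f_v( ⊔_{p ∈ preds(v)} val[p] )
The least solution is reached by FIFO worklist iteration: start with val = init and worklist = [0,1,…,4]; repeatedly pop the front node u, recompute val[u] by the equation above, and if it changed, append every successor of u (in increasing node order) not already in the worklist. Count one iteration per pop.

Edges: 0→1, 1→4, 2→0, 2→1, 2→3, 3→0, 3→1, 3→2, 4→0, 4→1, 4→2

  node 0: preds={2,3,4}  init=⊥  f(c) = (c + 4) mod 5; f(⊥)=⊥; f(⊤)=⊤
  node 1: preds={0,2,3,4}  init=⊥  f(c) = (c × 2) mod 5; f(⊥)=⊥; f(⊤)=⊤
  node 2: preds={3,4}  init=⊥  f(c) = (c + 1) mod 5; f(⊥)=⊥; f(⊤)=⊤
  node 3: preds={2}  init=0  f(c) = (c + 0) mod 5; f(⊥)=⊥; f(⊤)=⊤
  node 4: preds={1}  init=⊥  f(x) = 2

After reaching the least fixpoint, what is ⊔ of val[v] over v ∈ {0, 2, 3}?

⊤

Worklist (11 pops):
  #1 pop 0: in=0 → 4 (was ⊥); enqueue []
  #2 pop 1: in=⊤ → ⊤ (was ⊥); enqueue []
  #3 pop 2: in=0 → 1 (was ⊥); enqueue [0,1]
  #4 pop 3: in=1 → ⊤ (was 0); enqueue [2]
  #5 pop 4: in=⊤ → 2 (was ⊥); enqueue []
  #6 pop 0: in=⊤ → ⊤ (was 4); enqueue []
  #7 pop 1: in=⊤ → ⊤ (no change)
  #8 pop 2: in=⊤ → ⊤ (was 1); enqueue [0,1,3]
  #9 pop 0: in=⊤ → ⊤ (no change)
  #10 pop 1: in=⊤ → ⊤ (no change)
  #11 pop 3: in=⊤ → ⊤ (no change)

Fixpoint:
  val[0] = ⊤
  val[1] = ⊤
  val[2] = ⊤
  val[3] = ⊤
  val[4] = 2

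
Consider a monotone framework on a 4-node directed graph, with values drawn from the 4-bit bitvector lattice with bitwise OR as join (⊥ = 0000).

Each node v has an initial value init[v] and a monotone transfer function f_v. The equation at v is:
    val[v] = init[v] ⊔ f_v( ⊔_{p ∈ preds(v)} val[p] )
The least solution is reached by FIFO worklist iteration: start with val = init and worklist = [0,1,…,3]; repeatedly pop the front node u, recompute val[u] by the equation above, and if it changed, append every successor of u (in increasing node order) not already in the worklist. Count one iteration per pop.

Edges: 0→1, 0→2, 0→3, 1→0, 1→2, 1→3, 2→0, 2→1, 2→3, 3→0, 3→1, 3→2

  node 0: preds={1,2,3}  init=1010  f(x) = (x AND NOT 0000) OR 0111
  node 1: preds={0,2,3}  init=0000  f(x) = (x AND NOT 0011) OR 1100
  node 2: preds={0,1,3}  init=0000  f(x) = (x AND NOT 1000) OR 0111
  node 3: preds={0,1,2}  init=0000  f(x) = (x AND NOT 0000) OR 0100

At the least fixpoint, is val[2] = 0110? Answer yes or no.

no

Worklist (7 pops):
  #1 pop 0: in=0000 → 1111 (was 1010); enqueue []
  #2 pop 1: in=1111 → 1100 (was 0000); enqueue [0]
  #3 pop 2: in=1111 → 0111 (was 0000); enqueue [1]
  #4 pop 3: in=1111 → 1111 (was 0000); enqueue [2]
  #5 pop 0: in=1111 → 1111 (no change)
  #6 pop 1: in=1111 → 1100 (no change)
  #7 pop 2: in=1111 → 0111 (no change)

Fixpoint:
  val[0] = 1111
  val[1] = 1100
  val[2] = 0111
  val[3] = 1111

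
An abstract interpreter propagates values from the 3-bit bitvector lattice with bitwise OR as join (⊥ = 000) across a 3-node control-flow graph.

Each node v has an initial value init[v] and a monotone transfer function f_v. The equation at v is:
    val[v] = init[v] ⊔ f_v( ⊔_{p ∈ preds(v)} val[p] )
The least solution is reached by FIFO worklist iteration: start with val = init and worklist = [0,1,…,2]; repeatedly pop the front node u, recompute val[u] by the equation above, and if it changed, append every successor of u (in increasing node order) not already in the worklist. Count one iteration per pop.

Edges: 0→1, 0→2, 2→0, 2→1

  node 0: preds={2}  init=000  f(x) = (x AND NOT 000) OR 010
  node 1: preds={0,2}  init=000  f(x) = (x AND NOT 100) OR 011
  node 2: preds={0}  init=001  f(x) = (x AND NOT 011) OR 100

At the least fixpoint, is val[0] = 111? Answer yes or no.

Iteration log — 6 steps:
  step 1. node 0  ⊔preds=001  new=011  old=000  +wl: 
  step 2. node 1  ⊔preds=011  new=011  old=000  +wl: 
  step 3. node 2  ⊔preds=011  new=101  old=001  +wl: 0,1
  step 4. node 0  ⊔preds=101  new=111  old=011  +wl: 2
  step 5. node 1  ⊔preds=111  new=011  stable
  step 6. node 2  ⊔preds=111  new=101  stable

Least fixpoint reached:
  node 0: 111
  node 1: 011
  node 2: 101

yes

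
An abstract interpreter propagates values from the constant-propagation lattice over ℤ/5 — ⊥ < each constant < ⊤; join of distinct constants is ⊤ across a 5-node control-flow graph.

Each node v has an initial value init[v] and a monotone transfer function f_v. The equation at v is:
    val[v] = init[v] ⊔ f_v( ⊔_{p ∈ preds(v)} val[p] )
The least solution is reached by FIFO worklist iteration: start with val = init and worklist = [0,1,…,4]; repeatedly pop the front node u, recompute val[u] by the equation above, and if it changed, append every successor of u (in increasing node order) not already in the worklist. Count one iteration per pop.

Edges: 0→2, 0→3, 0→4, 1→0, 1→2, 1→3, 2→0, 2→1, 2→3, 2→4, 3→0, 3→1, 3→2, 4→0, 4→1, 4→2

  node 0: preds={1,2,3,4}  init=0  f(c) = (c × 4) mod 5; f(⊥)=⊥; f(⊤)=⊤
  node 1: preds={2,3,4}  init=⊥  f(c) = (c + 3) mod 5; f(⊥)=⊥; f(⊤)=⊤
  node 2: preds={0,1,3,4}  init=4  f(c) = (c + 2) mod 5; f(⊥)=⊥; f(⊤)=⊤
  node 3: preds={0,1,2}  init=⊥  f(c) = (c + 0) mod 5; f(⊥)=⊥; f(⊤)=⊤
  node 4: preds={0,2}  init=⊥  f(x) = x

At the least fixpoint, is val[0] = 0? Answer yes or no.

Trace (10 dequeues):
  [1] u=0 | in 4 | out ⊤ | prev 0 | push {}
  [2] u=1 | in 4 | out 2 | prev ⊥ | push {0}
  [3] u=2 | in ⊤ | out ⊤ | prev 4 | push {1}
  [4] u=3 | in ⊤ | out ⊤ | prev ⊥ | push {2}
  [5] u=4 | in ⊤ | out ⊤ | prev ⊥ | push {}
  [6] u=0 | in ⊤ | out ⊤ | ==
  [7] u=1 | in ⊤ | out ⊤ | prev 2 | push {0,3}
  [8] u=2 | in ⊤ | out ⊤ | ==
  [9] u=0 | in ⊤ | out ⊤ | ==
  [10] u=3 | in ⊤ | out ⊤ | ==

Converged values:
  [0] ⊤
  [1] ⊤
  [2] ⊤
  [3] ⊤
  [4] ⊤

no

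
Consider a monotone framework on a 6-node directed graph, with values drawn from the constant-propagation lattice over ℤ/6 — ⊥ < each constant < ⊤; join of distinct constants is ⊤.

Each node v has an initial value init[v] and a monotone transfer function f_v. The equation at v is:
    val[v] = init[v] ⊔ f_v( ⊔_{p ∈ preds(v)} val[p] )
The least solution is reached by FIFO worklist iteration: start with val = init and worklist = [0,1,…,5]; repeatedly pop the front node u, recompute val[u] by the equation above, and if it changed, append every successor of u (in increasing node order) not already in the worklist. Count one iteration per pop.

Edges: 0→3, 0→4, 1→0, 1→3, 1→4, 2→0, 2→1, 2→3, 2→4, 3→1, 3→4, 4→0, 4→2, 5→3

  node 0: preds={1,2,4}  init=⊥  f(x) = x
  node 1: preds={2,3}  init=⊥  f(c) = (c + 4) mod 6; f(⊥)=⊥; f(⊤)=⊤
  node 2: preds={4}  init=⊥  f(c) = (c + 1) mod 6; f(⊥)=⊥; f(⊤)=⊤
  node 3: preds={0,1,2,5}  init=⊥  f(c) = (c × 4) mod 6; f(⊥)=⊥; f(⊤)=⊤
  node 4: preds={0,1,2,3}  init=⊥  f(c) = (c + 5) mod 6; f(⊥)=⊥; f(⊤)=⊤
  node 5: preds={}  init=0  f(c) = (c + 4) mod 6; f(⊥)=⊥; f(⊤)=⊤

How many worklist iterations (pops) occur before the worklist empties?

18

Worklist (18 pops):
  #1 pop 0: in=⊥ → ⊥ (no change)
  #2 pop 1: in=⊥ → ⊥ (no change)
  #3 pop 2: in=⊥ → ⊥ (no change)
  #4 pop 3: in=0 → 0 (was ⊥); enqueue [1]
  #5 pop 4: in=0 → 5 (was ⊥); enqueue [0,2]
  #6 pop 5: in=⊥ → 0 (no change)
  #7 pop 1: in=0 → 4 (was ⊥); enqueue [3,4]
  #8 pop 0: in=⊤ → ⊤ (was ⊥); enqueue []
  #9 pop 2: in=5 → 0 (was ⊥); enqueue [0,1]
  #10 pop 3: in=⊤ → ⊤ (was 0); enqueue []
  #11 pop 4: in=⊤ → ⊤ (was 5); enqueue [2]
  #12 pop 0: in=⊤ → ⊤ (no change)
  #13 pop 1: in=⊤ → ⊤ (was 4); enqueue [0,3,4]
  #14 pop 2: in=⊤ → ⊤ (was 0); enqueue [1]
  #15 pop 0: in=⊤ → ⊤ (no change)
  #16 pop 3: in=⊤ → ⊤ (no change)
  #17 pop 4: in=⊤ → ⊤ (no change)
  #18 pop 1: in=⊤ → ⊤ (no change)

Fixpoint:
  val[0] = ⊤
  val[1] = ⊤
  val[2] = ⊤
  val[3] = ⊤
  val[4] = ⊤
  val[5] = 0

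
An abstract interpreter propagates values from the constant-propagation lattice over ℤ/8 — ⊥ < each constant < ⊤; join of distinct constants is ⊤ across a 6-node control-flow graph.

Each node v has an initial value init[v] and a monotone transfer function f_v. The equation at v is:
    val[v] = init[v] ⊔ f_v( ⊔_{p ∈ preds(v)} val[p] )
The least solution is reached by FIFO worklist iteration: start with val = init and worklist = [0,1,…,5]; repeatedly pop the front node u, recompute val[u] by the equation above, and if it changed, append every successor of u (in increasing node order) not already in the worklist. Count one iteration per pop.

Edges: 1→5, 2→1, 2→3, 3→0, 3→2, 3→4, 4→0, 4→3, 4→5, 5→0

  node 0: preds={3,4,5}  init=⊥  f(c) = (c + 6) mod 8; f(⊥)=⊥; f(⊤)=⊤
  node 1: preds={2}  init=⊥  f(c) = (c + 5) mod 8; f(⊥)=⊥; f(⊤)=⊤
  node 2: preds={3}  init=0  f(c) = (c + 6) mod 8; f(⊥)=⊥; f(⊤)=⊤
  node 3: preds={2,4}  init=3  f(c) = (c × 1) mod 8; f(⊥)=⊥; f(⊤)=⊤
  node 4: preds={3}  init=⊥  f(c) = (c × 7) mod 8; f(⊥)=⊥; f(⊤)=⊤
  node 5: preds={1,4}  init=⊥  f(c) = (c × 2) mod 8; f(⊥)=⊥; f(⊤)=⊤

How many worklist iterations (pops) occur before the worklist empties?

11

Worklist (11 pops):
  #1 pop 0: in=3 → 1 (was ⊥); enqueue []
  #2 pop 1: in=0 → 5 (was ⊥); enqueue []
  #3 pop 2: in=3 → ⊤ (was 0); enqueue [1]
  #4 pop 3: in=⊤ → ⊤ (was 3); enqueue [0,2]
  #5 pop 4: in=⊤ → ⊤ (was ⊥); enqueue [3]
  #6 pop 5: in=⊤ → ⊤ (was ⊥); enqueue []
  #7 pop 1: in=⊤ → ⊤ (was 5); enqueue [5]
  #8 pop 0: in=⊤ → ⊤ (was 1); enqueue []
  #9 pop 2: in=⊤ → ⊤ (no change)
  #10 pop 3: in=⊤ → ⊤ (no change)
  #11 pop 5: in=⊤ → ⊤ (no change)

Fixpoint:
  val[0] = ⊤
  val[1] = ⊤
  val[2] = ⊤
  val[3] = ⊤
  val[4] = ⊤
  val[5] = ⊤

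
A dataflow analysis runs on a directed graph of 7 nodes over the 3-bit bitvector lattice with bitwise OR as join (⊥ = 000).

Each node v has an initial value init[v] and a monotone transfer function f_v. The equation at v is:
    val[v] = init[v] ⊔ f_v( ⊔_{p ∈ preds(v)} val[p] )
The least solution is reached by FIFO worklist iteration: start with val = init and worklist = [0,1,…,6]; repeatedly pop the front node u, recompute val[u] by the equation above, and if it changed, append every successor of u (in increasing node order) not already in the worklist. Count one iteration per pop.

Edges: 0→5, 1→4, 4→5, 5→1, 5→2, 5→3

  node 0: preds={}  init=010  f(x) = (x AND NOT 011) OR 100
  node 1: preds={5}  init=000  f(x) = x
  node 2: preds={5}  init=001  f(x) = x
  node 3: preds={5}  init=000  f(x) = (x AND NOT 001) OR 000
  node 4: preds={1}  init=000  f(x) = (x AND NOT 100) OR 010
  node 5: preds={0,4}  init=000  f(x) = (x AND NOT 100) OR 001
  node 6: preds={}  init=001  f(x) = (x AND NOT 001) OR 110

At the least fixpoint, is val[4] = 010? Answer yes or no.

Worklist (12 pops):
  #1 pop 0: in=000 → 110 (was 010); enqueue []
  #2 pop 1: in=000 → 000 (no change)
  #3 pop 2: in=000 → 001 (no change)
  #4 pop 3: in=000 → 000 (no change)
  #5 pop 4: in=000 → 010 (was 000); enqueue []
  #6 pop 5: in=110 → 011 (was 000); enqueue [1,2,3]
  #7 pop 6: in=000 → 111 (was 001); enqueue []
  #8 pop 1: in=011 → 011 (was 000); enqueue [4]
  #9 pop 2: in=011 → 011 (was 001); enqueue []
  #10 pop 3: in=011 → 010 (was 000); enqueue []
  #11 pop 4: in=011 → 011 (was 010); enqueue [5]
  #12 pop 5: in=111 → 011 (no change)

Fixpoint:
  val[0] = 110
  val[1] = 011
  val[2] = 011
  val[3] = 010
  val[4] = 011
  val[5] = 011
  val[6] = 111

no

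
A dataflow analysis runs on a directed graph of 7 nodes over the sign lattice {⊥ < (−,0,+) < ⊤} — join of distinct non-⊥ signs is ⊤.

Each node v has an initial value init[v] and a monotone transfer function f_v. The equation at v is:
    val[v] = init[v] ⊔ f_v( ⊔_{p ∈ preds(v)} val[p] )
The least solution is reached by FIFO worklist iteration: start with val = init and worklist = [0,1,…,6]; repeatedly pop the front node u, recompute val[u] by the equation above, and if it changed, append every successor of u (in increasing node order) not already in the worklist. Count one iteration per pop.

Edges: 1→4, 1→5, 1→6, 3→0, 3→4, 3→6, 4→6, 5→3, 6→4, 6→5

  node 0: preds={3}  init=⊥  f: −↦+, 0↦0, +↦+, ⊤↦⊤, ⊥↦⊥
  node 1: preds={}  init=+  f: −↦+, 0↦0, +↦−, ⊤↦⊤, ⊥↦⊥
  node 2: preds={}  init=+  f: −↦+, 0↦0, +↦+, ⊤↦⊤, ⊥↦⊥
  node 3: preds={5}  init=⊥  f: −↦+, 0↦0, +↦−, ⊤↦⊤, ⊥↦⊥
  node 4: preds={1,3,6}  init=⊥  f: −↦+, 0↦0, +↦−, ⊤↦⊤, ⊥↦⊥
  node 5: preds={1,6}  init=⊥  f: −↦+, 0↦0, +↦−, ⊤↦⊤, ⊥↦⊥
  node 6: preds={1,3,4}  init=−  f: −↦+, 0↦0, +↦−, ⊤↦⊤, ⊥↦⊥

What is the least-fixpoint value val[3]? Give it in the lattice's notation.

Worklist (12 pops):
  #1 pop 0: in=⊥ → ⊥ (no change)
  #2 pop 1: in=⊥ → + (no change)
  #3 pop 2: in=⊥ → + (no change)
  #4 pop 3: in=⊥ → ⊥ (no change)
  #5 pop 4: in=⊤ → ⊤ (was ⊥); enqueue []
  #6 pop 5: in=⊤ → ⊤ (was ⊥); enqueue [3]
  #7 pop 6: in=⊤ → ⊤ (was −); enqueue [4,5]
  #8 pop 3: in=⊤ → ⊤ (was ⊥); enqueue [0,6]
  #9 pop 4: in=⊤ → ⊤ (no change)
  #10 pop 5: in=⊤ → ⊤ (no change)
  #11 pop 0: in=⊤ → ⊤ (was ⊥); enqueue []
  #12 pop 6: in=⊤ → ⊤ (no change)

Fixpoint:
  val[0] = ⊤
  val[1] = +
  val[2] = +
  val[3] = ⊤
  val[4] = ⊤
  val[5] = ⊤
  val[6] = ⊤

⊤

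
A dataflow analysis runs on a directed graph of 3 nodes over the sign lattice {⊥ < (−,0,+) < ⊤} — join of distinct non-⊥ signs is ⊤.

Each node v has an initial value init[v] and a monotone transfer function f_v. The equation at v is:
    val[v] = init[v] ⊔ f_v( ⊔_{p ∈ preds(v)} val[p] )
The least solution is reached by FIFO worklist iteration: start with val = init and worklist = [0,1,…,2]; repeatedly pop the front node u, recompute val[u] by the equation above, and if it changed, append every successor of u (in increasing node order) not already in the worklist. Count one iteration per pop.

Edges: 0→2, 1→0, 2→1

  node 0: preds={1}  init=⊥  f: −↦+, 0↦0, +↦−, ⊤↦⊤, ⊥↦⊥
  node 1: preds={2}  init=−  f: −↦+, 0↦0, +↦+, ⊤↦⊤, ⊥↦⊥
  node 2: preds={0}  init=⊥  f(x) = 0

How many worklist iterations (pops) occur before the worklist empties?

Iteration log — 6 steps:
  step 1. node 0  ⊔preds=−  new=+  old=⊥  +wl: 
  step 2. node 1  ⊔preds=⊥  new=−  stable
  step 3. node 2  ⊔preds=+  new=0  old=⊥  +wl: 1
  step 4. node 1  ⊔preds=0  new=⊤  old=−  +wl: 0
  step 5. node 0  ⊔preds=⊤  new=⊤  old=+  +wl: 2
  step 6. node 2  ⊔preds=⊤  new=0  stable

Least fixpoint reached:
  node 0: ⊤
  node 1: ⊤
  node 2: 0

6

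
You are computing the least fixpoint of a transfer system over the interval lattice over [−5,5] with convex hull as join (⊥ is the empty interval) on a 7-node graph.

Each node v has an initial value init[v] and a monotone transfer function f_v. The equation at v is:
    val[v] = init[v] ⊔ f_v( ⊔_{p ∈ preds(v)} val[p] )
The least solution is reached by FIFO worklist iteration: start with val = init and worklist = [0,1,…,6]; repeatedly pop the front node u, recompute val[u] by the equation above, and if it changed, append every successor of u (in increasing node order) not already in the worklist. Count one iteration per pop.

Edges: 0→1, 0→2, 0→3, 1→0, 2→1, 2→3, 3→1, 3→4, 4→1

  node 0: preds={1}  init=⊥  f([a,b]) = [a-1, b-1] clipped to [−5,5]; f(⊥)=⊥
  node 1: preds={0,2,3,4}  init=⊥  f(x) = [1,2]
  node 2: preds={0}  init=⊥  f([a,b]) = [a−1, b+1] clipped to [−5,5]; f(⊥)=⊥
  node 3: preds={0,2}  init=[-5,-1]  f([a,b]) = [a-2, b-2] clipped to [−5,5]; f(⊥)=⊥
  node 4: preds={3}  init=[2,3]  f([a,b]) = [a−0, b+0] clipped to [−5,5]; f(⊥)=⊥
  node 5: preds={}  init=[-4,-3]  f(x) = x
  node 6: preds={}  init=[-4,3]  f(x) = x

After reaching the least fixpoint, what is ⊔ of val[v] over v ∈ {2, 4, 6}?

Iteration log — 13 steps:
  step 1. node 0  ⊔preds=⊥  new=⊥  stable
  step 2. node 1  ⊔preds=[-5,3]  new=[1,2]  old=⊥  +wl: 0
  step 3. node 2  ⊔preds=⊥  new=⊥  stable
  step 4. node 3  ⊔preds=⊥  new=[-5,-1]  stable
  step 5. node 4  ⊔preds=[-5,-1]  new=[-5,3]  old=[2,3]  +wl: 1
  step 6. node 5  ⊔preds=⊥  new=[-4,-3]  stable
  step 7. node 6  ⊔preds=⊥  new=[-4,3]  stable
  step 8. node 0  ⊔preds=[1,2]  new=[0,1]  old=⊥  +wl: 2,3
  step 9. node 1  ⊔preds=[-5,3]  new=[1,2]  stable
  step 10. node 2  ⊔preds=[0,1]  new=[-1,2]  old=⊥  +wl: 1
  step 11. node 3  ⊔preds=[-1,2]  new=[-5,0]  old=[-5,-1]  +wl: 4
  step 12. node 1  ⊔preds=[-5,3]  new=[1,2]  stable
  step 13. node 4  ⊔preds=[-5,0]  new=[-5,3]  stable

Least fixpoint reached:
  node 0: [0,1]
  node 1: [1,2]
  node 2: [-1,2]
  node 3: [-5,0]
  node 4: [-5,3]
  node 5: [-4,-3]
  node 6: [-4,3]

[-5,3]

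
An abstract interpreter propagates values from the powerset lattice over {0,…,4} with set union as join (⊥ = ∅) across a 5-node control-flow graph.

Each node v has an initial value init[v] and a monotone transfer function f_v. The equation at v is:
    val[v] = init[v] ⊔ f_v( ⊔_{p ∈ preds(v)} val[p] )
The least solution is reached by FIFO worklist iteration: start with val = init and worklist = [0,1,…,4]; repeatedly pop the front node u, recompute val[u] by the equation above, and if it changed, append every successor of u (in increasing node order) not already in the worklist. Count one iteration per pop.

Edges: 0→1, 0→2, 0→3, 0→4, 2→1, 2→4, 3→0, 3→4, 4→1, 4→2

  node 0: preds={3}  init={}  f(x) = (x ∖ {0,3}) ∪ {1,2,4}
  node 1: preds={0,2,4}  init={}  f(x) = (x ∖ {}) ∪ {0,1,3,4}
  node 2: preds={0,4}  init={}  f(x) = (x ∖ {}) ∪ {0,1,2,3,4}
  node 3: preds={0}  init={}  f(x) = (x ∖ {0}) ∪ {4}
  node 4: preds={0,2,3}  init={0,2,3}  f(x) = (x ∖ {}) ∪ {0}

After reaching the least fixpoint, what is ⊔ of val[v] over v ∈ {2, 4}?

Iteration log — 8 steps:
  step 1. node 0  ⊔preds={}  new={1,2,4}  old={}  +wl: 
  step 2. node 1  ⊔preds={0,1,2,3,4}  new={0,1,2,3,4}  old={}  +wl: 
  step 3. node 2  ⊔preds={0,1,2,3,4}  new={0,1,2,3,4}  old={}  +wl: 1
  step 4. node 3  ⊔preds={1,2,4}  new={1,2,4}  old={}  +wl: 0
  step 5. node 4  ⊔preds={0,1,2,3,4}  new={0,1,2,3,4}  old={0,2,3}  +wl: 2
  step 6. node 1  ⊔preds={0,1,2,3,4}  new={0,1,2,3,4}  stable
  step 7. node 0  ⊔preds={1,2,4}  new={1,2,4}  stable
  step 8. node 2  ⊔preds={0,1,2,3,4}  new={0,1,2,3,4}  stable

Least fixpoint reached:
  node 0: {1,2,4}
  node 1: {0,1,2,3,4}
  node 2: {0,1,2,3,4}
  node 3: {1,2,4}
  node 4: {0,1,2,3,4}

{0,1,2,3,4}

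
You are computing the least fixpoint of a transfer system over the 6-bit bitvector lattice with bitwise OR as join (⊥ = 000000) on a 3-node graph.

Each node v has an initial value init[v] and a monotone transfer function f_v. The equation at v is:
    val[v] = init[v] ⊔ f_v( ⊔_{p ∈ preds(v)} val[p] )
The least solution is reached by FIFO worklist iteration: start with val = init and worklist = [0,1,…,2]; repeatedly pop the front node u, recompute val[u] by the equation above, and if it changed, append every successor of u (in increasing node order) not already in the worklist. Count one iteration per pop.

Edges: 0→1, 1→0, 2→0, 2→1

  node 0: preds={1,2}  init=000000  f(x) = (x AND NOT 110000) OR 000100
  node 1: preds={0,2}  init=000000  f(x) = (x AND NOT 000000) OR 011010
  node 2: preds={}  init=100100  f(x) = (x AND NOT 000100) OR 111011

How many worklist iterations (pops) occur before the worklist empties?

Iteration log — 6 steps:
  step 1. node 0  ⊔preds=100100  new=000100  old=000000  +wl: 
  step 2. node 1  ⊔preds=100100  new=111110  old=000000  +wl: 0
  step 3. node 2  ⊔preds=000000  new=111111  old=100100  +wl: 1
  step 4. node 0  ⊔preds=111111  new=001111  old=000100  +wl: 
  step 5. node 1  ⊔preds=111111  new=111111  old=111110  +wl: 0
  step 6. node 0  ⊔preds=111111  new=001111  stable

Least fixpoint reached:
  node 0: 001111
  node 1: 111111
  node 2: 111111

6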